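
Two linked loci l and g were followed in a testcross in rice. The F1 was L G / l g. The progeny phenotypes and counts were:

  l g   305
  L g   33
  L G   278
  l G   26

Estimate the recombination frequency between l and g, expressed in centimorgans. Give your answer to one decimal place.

The recombinant classes are L g and l G: 33 + 26 = 59.
Recombination frequency = 59/642 = 0.0919 ≈ 9.2%, i.e. 9.2 centimorgans.

9.2 centimorgans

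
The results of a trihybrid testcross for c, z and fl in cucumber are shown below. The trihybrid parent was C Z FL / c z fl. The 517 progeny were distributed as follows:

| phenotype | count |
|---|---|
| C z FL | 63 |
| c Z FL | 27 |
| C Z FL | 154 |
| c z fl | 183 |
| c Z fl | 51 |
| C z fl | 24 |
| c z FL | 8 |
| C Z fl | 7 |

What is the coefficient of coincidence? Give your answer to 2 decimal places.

0.91

The two rarest classes, C Z fl and c z FL, are the double crossovers. Comparing them with the parentals, only the fl allele has switched, so fl is the middle locus and the order is c – fl – z.
c–fl: (51 + 15)/517 = 0.1277; fl–z: (114 + 15)/517 = 0.2495.
Expected DCO frequency = 0.1277 × 0.2495 ≈ 0.03186; observed = 15/517 ≈ 0.02901.
Coefficient of coincidence = 0.02901/0.03186 ≈ 0.91.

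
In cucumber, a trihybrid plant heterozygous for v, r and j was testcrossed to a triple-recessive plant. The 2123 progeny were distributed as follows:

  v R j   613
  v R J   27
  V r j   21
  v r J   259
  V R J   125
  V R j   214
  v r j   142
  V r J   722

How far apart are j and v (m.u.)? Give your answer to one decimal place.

24.5 m.u.

The two most frequent reciprocal classes, V r J and v R j, are the parental types, so the F1 was V r J / v R j.
The two rarest classes, V r j and v R J, are the double crossovers. Comparing them with the parentals, only the j allele has switched, so j is the middle locus and the order is v – j – r.
Crossovers in the v–j interval produce the single-crossover classes v r J and V R j (259 + 214 = 473) plus the double crossovers (48).
RF(v–j) = (473 + 48) / 2123 = 521/2123 = 0.2454 → 24.5 m.u.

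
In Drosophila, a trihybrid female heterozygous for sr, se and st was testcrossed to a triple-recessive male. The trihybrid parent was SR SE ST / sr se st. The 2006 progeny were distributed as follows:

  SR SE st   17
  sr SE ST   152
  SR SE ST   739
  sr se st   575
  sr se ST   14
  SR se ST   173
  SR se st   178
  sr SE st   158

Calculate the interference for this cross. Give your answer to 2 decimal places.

The two rarest classes, SR SE st and sr se ST, are the double crossovers. Comparing them with the parentals, only the st allele has switched, so st is the middle locus and the order is sr – st – se.
sr–st: (330 + 31)/2006 = 0.1800; st–se: (331 + 31)/2006 = 0.1805.
Expected DCO frequency = 0.1800 × 0.1805 ≈ 0.03249; observed = 31/2006 ≈ 0.01545.
Coefficient of coincidence = 0.01545/0.03249 ≈ 0.48; interference = 1 − 0.48 = 0.52.

0.52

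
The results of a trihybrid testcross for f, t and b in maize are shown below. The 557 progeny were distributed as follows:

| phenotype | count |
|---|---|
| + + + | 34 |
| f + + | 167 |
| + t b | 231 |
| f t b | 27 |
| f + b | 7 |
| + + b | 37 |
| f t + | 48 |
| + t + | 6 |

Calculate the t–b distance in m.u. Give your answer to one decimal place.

The two most frequent reciprocal classes, f + + and + t b, are the parental types, so the F1 was f + + / + t b.
The two rarest classes, f + b and + t +, are the double crossovers. Comparing them with the parentals, only the b allele has switched, so b is the middle locus and the order is f – b – t.
Crossovers in the b–t interval produce the single-crossover classes f t + and + + b (48 + 37 = 85) plus the double crossovers (13).
RF(b–t) = (85 + 13) / 557 = 98/557 = 0.1759 → 17.6 m.u.

17.6 m.u.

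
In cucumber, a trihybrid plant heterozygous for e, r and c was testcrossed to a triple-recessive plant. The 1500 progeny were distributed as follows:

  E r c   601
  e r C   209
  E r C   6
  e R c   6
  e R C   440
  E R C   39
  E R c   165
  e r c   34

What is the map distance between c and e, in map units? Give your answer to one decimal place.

5.7 map units

The two most frequent reciprocal classes, e R C and E r c, are the parental types, so the F1 was e R C / E r c.
The two rarest classes, e R c and E r C, are the double crossovers. Comparing them with the parentals, only the c allele has switched, so c is the middle locus and the order is e – c – r.
Crossovers in the e–c interval produce the single-crossover classes E R C and e r c (39 + 34 = 73) plus the double crossovers (12).
RF(e–c) = (73 + 12) / 1500 = 85/1500 = 0.0567 → 5.7 map units.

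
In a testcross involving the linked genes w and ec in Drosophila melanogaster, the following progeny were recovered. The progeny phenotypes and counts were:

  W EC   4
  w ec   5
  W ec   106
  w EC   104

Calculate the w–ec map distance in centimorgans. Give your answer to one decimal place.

4.1 centimorgans

The two most frequent classes, W ec (106) and w EC (104), are the parental types, so the F1 was W ec / w EC.
The recombinant classes are W EC and w ec: 4 + 5 = 9.
Recombination frequency = 9/219 = 0.0411 ≈ 4.1%, i.e. 4.1 centimorgans.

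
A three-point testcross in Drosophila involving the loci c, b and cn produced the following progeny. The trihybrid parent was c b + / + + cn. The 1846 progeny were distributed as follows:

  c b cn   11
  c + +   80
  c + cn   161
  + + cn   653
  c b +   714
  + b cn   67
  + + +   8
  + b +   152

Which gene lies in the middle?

cn

The two rarest classes, c b cn and + + +, are the double crossovers. Comparing them with the parentals, only the cn allele has switched, so cn is the middle locus and the order is b – cn – c.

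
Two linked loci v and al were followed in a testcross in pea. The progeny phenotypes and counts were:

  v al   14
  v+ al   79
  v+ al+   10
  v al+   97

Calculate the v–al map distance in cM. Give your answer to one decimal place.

The two most frequent classes, v+ al (79) and v al+ (97), are the parental types, so the F1 was v+ al / v al+.
The recombinant classes are v+ al+ and v al: 10 + 14 = 24.
Recombination frequency = 24/200 = 0.1200 ≈ 12.0%, i.e. 12.0 cM.

12.0 cM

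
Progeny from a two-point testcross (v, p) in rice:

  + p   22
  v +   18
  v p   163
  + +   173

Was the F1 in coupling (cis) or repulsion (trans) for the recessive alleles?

The two most frequent classes are + + (173) and v p (163); these are the parental (non-recombinant) types.
So the F1 carried + + on one chromosome and v p on the other — the recessive alleles are on the same chromosome (cis / coupling).

cis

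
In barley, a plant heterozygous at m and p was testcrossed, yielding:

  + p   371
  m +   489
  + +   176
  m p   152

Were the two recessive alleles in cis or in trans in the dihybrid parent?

trans

The two most frequent classes are + p (371) and m + (489); these are the parental (non-recombinant) types.
So the F1 carried + p on one chromosome and m + on the other — the recessive alleles are on opposite chromosomes (trans / repulsion).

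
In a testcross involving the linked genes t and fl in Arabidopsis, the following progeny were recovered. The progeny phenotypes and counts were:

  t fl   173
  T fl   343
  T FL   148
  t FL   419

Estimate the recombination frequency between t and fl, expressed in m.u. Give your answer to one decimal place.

29.6 m.u.

The two most frequent classes, T fl (343) and t FL (419), are the parental types, so the F1 was T fl / t FL.
The recombinant classes are T FL and t fl: 148 + 173 = 321.
Recombination frequency = 321/1083 = 0.2964 ≈ 29.6%, i.e. 29.6 m.u.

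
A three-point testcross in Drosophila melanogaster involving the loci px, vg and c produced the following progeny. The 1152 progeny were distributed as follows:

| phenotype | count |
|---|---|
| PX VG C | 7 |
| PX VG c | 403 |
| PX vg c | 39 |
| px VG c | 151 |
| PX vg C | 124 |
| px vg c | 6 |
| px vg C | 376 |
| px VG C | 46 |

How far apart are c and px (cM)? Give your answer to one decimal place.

25.0 cM

The two most frequent reciprocal classes, PX VG c and px vg C, are the parental types, so the F1 was PX VG c / px vg C.
The two rarest classes, PX VG C and px vg c, are the double crossovers. Comparing them with the parentals, only the c allele has switched, so c is the middle locus and the order is vg – c – px.
Crossovers in the c–px interval produce the single-crossover classes px VG c and PX vg C (151 + 124 = 275) plus the double crossovers (13).
RF(c–px) = (275 + 13) / 1152 = 288/1152 = 0.2500 → 25.0 cM.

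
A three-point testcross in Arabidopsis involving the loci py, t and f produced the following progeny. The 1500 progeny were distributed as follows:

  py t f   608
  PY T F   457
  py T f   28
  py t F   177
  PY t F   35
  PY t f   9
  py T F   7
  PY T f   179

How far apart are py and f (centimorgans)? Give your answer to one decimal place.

24.8 centimorgans

The two most frequent reciprocal classes, py t f and PY T F, are the parental types, so the F1 was py t f / PY T F.
The two rarest classes, PY t f and py T F, are the double crossovers. Comparing them with the parentals, only the py allele has switched, so py is the middle locus and the order is t – py – f.
Crossovers in the py–f interval produce the single-crossover classes py t F and PY T f (177 + 179 = 356) plus the double crossovers (16).
RF(py–f) = (356 + 16) / 1500 = 372/1500 = 0.2480 → 24.8 centimorgans.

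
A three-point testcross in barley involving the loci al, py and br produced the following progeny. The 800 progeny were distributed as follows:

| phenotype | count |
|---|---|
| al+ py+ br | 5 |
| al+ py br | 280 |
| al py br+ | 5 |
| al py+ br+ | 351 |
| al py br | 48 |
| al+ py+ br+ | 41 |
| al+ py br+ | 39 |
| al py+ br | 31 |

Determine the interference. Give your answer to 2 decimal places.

The two most frequent reciprocal classes, al+ py br and al py+ br+, are the parental types, so the F1 was al+ py br / al py+ br+.
The two rarest classes, al+ py+ br and al py br+, are the double crossovers. Comparing them with the parentals, only the py allele has switched, so py is the middle locus and the order is br – py – al.
br–py: (70 + 10)/800 = 0.1000; py–al: (89 + 10)/800 = 0.1237.
Expected DCO frequency = 0.1000 × 0.1237 ≈ 0.01237; observed = 10/800 ≈ 0.01250.
Coefficient of coincidence = 0.01250/0.01237 ≈ 1.01; interference = 1 − 1.01 = -0.01.

-0.01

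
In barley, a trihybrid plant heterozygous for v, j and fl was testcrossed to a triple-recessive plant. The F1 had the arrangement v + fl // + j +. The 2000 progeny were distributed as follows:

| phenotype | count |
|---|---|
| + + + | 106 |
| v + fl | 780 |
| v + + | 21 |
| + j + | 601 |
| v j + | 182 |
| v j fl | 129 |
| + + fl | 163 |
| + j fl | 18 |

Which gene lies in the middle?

fl

The two rarest classes, v + + and + j fl, are the double crossovers. Comparing them with the parentals, only the fl allele has switched, so fl is the middle locus and the order is j – fl – v.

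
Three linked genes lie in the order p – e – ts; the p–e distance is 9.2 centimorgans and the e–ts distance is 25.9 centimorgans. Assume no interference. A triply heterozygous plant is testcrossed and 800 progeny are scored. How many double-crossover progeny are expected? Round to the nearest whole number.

Map distances give recombination frequencies of 0.092 and 0.259 for the two intervals.
With no interference, expected double-crossover frequency = 0.092 × 0.259 = 0.02383.
Expected number = 0.02383 × 800 = 19.06 ≈ 19.

19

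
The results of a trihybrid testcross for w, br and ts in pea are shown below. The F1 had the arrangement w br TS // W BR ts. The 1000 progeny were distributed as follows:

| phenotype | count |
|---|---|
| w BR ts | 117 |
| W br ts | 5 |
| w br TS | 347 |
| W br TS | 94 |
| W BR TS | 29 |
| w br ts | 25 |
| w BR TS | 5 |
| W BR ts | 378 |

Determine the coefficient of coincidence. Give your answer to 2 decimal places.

0.71

The two rarest classes, w BR TS and W br ts, are the double crossovers. Comparing them with the parentals, only the br allele has switched, so br is the middle locus and the order is w – br – ts.
w–br: (211 + 10)/1000 = 0.2210; br–ts: (54 + 10)/1000 = 0.0640.
Expected DCO frequency = 0.2210 × 0.0640 ≈ 0.01414; observed = 10/1000 ≈ 0.01000.
Coefficient of coincidence = 0.01000/0.01414 ≈ 0.71.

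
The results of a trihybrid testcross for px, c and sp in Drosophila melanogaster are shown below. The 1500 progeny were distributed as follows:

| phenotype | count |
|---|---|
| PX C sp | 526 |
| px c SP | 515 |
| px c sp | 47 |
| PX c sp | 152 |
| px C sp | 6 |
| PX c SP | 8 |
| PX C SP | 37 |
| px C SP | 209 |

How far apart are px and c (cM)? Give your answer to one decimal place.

25.0 cM

The two most frequent reciprocal classes, px c SP and PX C sp, are the parental types, so the F1 was px c SP / PX C sp.
The two rarest classes, PX c SP and px C sp, are the double crossovers. Comparing them with the parentals, only the px allele has switched, so px is the middle locus and the order is sp – px – c.
Crossovers in the px–c interval produce the single-crossover classes px C SP and PX c sp (209 + 152 = 361) plus the double crossovers (14).
RF(px–c) = (361 + 14) / 1500 = 375/1500 = 0.2500 → 25.0 cM.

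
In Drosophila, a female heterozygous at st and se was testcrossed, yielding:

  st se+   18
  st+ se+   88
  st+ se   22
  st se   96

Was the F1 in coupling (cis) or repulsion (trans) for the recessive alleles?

The two most frequent classes are st+ se+ (88) and st se (96); these are the parental (non-recombinant) types.
So the F1 carried st+ se+ on one chromosome and st se on the other — the recessive alleles are on the same chromosome (cis / coupling).

cis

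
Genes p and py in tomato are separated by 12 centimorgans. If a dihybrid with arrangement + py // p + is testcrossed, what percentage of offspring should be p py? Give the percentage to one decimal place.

A map distance of 12 centimorgans corresponds to a recombination frequency of 0.120.
The F1 is + py / p +, so p py is a recombinant gamete class with expected frequency r/2 = 0.120/2 = 0.0600.
That is 0.0600 = 6.0% of the progeny.

6.0%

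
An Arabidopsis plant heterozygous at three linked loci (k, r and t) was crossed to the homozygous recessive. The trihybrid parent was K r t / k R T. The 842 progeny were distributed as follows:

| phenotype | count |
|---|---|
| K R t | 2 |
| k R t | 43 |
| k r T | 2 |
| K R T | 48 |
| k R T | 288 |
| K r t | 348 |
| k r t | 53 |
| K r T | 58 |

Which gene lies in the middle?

r

The two rarest classes, K R t and k r T, are the double crossovers. Comparing them with the parentals, only the r allele has switched, so r is the middle locus and the order is k – r – t.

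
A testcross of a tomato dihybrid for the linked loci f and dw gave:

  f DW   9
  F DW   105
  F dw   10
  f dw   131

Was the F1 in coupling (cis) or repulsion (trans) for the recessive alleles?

The two most frequent classes are F DW (105) and f dw (131); these are the parental (non-recombinant) types.
So the F1 carried F DW on one chromosome and f dw on the other — the recessive alleles are on the same chromosome (cis / coupling).

cis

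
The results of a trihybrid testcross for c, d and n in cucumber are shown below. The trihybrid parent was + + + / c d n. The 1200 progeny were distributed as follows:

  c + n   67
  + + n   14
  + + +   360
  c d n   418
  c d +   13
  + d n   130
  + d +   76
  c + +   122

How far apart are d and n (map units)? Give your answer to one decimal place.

14.2 map units

The two rarest classes, + + n and c d +, are the double crossovers. Comparing them with the parentals, only the n allele has switched, so n is the middle locus and the order is d – n – c.
Crossovers in the d–n interval produce the single-crossover classes + d + and c + n (76 + 67 = 143) plus the double crossovers (27).
RF(d–n) = (143 + 27) / 1200 = 170/1200 = 0.1417 → 14.2 map units.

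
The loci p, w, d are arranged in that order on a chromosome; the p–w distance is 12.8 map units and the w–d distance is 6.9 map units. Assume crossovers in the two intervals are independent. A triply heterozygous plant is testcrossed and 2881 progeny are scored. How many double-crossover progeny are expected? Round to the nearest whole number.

Map distances give recombination frequencies of 0.128 and 0.069 for the two intervals.
With no interference, expected double-crossover frequency = 0.128 × 0.069 = 0.00883.
Expected number = 0.00883 × 2881 = 25.44 ≈ 25.

25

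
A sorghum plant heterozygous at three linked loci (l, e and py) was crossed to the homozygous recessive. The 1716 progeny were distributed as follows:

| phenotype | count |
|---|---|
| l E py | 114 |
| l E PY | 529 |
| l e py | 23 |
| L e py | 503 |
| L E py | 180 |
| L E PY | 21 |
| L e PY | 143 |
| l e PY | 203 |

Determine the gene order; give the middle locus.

l

The two most frequent reciprocal classes, l E PY and L e py, are the parental types, so the F1 was l E PY / L e py.
The two rarest classes, L E PY and l e py, are the double crossovers. Comparing them with the parentals, only the l allele has switched, so l is the middle locus and the order is py – l – e.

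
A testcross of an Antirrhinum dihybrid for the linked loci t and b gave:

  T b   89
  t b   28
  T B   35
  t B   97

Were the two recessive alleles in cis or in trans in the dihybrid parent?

The two most frequent classes are T b (89) and t B (97); these are the parental (non-recombinant) types.
So the F1 carried T b on one chromosome and t B on the other — the recessive alleles are on opposite chromosomes (trans / repulsion).

trans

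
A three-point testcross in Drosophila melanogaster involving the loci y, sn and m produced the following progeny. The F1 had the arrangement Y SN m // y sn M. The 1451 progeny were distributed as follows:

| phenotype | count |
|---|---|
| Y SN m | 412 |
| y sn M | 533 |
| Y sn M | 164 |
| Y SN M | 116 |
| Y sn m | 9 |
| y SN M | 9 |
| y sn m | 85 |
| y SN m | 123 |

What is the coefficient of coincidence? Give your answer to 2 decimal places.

The two rarest classes, Y sn m and y SN M, are the double crossovers. Comparing them with the parentals, only the sn allele has switched, so sn is the middle locus and the order is m – sn – y.
m–sn: (201 + 18)/1451 = 0.1509; sn–y: (287 + 18)/1451 = 0.2102.
Expected DCO frequency = 0.1509 × 0.2102 ≈ 0.03172; observed = 18/1451 ≈ 0.01241.
Coefficient of coincidence = 0.01241/0.03172 ≈ 0.39.

0.39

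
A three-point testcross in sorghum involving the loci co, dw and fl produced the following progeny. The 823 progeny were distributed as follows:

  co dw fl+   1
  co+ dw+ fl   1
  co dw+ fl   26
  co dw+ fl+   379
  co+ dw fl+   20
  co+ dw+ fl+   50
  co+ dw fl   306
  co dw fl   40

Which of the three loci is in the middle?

dw

The two most frequent reciprocal classes, co dw+ fl+ and co+ dw fl, are the parental types, so the F1 was co dw+ fl+ / co+ dw fl.
The two rarest classes, co dw fl+ and co+ dw+ fl, are the double crossovers. Comparing them with the parentals, only the dw allele has switched, so dw is the middle locus and the order is co – dw – fl.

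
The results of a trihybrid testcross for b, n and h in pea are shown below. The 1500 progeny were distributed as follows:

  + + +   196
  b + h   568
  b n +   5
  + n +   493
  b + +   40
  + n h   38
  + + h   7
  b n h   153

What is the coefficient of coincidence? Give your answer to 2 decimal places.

The two most frequent reciprocal classes, + n + and b + h, are the parental types, so the F1 was + n + / b + h.
The two rarest classes, b n + and + + h, are the double crossovers. Comparing them with the parentals, only the b allele has switched, so b is the middle locus and the order is n – b – h.
n–b: (349 + 12)/1500 = 0.2407; b–h: (78 + 12)/1500 = 0.0600.
Expected DCO frequency = 0.2407 × 0.0600 ≈ 0.01444; observed = 12/1500 ≈ 0.00800.
Coefficient of coincidence = 0.00800/0.01444 ≈ 0.55.

0.55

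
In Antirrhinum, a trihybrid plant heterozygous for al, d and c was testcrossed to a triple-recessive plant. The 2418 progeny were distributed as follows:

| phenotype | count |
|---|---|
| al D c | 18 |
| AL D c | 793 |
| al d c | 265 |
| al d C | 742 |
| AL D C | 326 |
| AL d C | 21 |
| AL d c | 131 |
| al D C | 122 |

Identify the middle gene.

The two most frequent reciprocal classes, AL D c and al d C, are the parental types, so the F1 was AL D c / al d C.
The two rarest classes, al D c and AL d C, are the double crossovers. Comparing them with the parentals, only the al allele has switched, so al is the middle locus and the order is d – al – c.

al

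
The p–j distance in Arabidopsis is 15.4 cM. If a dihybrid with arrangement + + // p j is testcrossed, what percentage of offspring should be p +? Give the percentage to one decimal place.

A map distance of 15.4 cM corresponds to a recombination frequency of 0.154.
The F1 is + + / p j, so p + is a recombinant gamete class with expected frequency r/2 = 0.154/2 = 0.0770.
That is 0.0770 = 7.7% of the progeny.

7.7%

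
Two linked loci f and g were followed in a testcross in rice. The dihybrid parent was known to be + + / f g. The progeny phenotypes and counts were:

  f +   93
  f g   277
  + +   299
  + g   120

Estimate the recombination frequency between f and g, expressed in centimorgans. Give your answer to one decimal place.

27.0 centimorgans

The recombinant classes are + g and f +: 120 + 93 = 213.
Recombination frequency = 213/789 = 0.2700 ≈ 27.0%, i.e. 27.0 centimorgans.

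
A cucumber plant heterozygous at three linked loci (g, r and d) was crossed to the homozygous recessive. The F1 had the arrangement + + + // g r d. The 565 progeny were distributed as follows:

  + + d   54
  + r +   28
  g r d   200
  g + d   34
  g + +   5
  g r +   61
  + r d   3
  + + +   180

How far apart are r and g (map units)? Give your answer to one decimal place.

12.4 map units

The two rarest classes, g + + and + r d, are the double crossovers. Comparing them with the parentals, only the g allele has switched, so g is the middle locus and the order is d – g – r.
Crossovers in the g–r interval produce the single-crossover classes + r + and g + d (28 + 34 = 62) plus the double crossovers (8).
RF(g–r) = (62 + 8) / 565 = 70/565 = 0.1239 → 12.4 map units.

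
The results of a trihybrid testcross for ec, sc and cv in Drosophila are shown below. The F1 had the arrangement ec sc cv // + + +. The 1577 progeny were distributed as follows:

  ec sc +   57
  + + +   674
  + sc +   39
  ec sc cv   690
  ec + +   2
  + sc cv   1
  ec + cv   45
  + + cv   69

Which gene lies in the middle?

The two rarest classes, + sc cv and ec + +, are the double crossovers. Comparing them with the parentals, only the ec allele has switched, so ec is the middle locus and the order is sc – ec – cv.

ec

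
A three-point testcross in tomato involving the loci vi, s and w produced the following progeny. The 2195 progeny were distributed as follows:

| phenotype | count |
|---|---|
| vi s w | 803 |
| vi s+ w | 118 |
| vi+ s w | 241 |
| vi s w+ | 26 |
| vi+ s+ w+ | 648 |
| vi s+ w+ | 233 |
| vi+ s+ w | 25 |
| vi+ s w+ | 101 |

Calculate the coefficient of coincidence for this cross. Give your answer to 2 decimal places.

The two most frequent reciprocal classes, vi+ s+ w+ and vi s w, are the parental types, so the F1 was vi+ s+ w+ / vi s w.
The two rarest classes, vi+ s+ w and vi s w+, are the double crossovers. Comparing them with the parentals, only the w allele has switched, so w is the middle locus and the order is s – w – vi.
s–w: (219 + 51)/2195 = 0.1230; w–vi: (474 + 51)/2195 = 0.2392.
Expected DCO frequency = 0.1230 × 0.2392 ≈ 0.02942; observed = 51/2195 ≈ 0.02323.
Coefficient of coincidence = 0.02323/0.02942 ≈ 0.79.

0.79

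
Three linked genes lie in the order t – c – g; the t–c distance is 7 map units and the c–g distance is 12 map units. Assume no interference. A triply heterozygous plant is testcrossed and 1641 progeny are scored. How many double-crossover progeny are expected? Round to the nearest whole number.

14

Map distances give recombination frequencies of 0.070 and 0.120 for the two intervals.
With no interference, expected double-crossover frequency = 0.070 × 0.120 = 0.00840.
Expected number = 0.00840 × 1641 = 13.78 ≈ 14.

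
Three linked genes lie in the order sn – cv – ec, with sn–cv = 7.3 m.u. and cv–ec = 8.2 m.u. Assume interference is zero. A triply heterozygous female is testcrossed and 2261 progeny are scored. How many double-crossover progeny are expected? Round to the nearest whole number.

Map distances give recombination frequencies of 0.073 and 0.082 for the two intervals.
With no interference, expected double-crossover frequency = 0.073 × 0.082 = 0.00599.
Expected number = 0.00599 × 2261 = 13.53 ≈ 14.

14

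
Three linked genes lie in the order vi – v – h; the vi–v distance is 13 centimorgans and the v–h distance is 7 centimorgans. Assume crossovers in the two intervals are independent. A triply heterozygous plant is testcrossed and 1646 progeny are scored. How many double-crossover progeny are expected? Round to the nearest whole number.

Map distances give recombination frequencies of 0.130 and 0.070 for the two intervals.
With no interference, expected double-crossover frequency = 0.130 × 0.070 = 0.00910.
Expected number = 0.00910 × 1646 = 14.98 ≈ 15.

15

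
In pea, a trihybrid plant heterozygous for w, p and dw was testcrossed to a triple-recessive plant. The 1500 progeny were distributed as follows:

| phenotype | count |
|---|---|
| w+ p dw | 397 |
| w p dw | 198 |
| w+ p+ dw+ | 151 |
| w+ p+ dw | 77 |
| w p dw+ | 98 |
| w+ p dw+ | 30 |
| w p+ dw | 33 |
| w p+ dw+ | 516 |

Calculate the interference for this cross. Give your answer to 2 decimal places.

The two most frequent reciprocal classes, w+ p dw and w p+ dw+, are the parental types, so the F1 was w+ p dw / w p+ dw+.
The two rarest classes, w+ p dw+ and w p+ dw, are the double crossovers. Comparing them with the parentals, only the dw allele has switched, so dw is the middle locus and the order is p – dw – w.
p–dw: (175 + 63)/1500 = 0.1587; dw–w: (349 + 63)/1500 = 0.2747.
Expected DCO frequency = 0.1587 × 0.2747 ≈ 0.04359; observed = 63/1500 ≈ 0.04200.
Coefficient of coincidence = 0.04200/0.04359 ≈ 0.96; interference = 1 − 0.96 = 0.04.

0.04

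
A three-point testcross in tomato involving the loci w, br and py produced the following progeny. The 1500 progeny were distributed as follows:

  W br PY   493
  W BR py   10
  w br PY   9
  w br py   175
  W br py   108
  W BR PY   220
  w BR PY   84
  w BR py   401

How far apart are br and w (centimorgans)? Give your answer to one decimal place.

27.6 centimorgans

The two most frequent reciprocal classes, w BR py and W br PY, are the parental types, so the F1 was w BR py / W br PY.
The two rarest classes, W BR py and w br PY, are the double crossovers. Comparing them with the parentals, only the w allele has switched, so w is the middle locus and the order is br – w – py.
Crossovers in the br–w interval produce the single-crossover classes w br py and W BR PY (175 + 220 = 395) plus the double crossovers (19).
RF(br–w) = (395 + 19) / 1500 = 414/1500 = 0.2760 → 27.6 centimorgans.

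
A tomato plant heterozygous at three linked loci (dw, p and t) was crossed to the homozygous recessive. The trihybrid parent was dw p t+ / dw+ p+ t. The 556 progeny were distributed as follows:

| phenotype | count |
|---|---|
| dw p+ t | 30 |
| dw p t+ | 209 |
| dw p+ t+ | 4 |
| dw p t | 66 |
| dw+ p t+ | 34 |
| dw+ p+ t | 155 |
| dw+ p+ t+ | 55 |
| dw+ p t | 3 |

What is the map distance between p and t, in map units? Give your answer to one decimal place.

The two rarest classes, dw p+ t+ and dw+ p t, are the double crossovers. Comparing them with the parentals, only the p allele has switched, so p is the middle locus and the order is t – p – dw.
Crossovers in the t–p interval produce the single-crossover classes dw p t and dw+ p+ t+ (66 + 55 = 121) plus the double crossovers (7).
RF(t–p) = (121 + 7) / 556 = 128/556 = 0.2302 → 23.0 map units.

23.0 map units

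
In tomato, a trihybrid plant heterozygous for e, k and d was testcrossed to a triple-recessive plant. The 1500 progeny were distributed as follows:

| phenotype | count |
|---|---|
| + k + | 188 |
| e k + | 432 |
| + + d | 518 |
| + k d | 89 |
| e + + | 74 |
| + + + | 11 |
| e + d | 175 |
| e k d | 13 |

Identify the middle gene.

d

The two most frequent reciprocal classes, + + d and e k +, are the parental types, so the F1 was + + d / e k +.
The two rarest classes, + + + and e k d, are the double crossovers. Comparing them with the parentals, only the d allele has switched, so d is the middle locus and the order is e – d – k.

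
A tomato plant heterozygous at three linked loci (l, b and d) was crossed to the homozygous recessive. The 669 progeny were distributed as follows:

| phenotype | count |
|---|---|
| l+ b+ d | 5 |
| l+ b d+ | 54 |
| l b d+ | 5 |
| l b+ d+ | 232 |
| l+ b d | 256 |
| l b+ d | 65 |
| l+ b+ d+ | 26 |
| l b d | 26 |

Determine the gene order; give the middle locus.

The two most frequent reciprocal classes, l b+ d+ and l+ b d, are the parental types, so the F1 was l b+ d+ / l+ b d.
The two rarest classes, l b d+ and l+ b+ d, are the double crossovers. Comparing them with the parentals, only the b allele has switched, so b is the middle locus and the order is d – b – l.

b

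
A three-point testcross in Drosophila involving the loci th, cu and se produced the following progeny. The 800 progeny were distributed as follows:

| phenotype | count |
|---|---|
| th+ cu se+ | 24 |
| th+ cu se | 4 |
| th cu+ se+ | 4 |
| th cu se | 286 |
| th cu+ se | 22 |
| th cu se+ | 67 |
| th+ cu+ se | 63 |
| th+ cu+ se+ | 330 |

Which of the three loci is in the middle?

th

The two most frequent reciprocal classes, th+ cu+ se+ and th cu se, are the parental types, so the F1 was th+ cu+ se+ / th cu se.
The two rarest classes, th cu+ se+ and th+ cu se, are the double crossovers. Comparing them with the parentals, only the th allele has switched, so th is the middle locus and the order is se – th – cu.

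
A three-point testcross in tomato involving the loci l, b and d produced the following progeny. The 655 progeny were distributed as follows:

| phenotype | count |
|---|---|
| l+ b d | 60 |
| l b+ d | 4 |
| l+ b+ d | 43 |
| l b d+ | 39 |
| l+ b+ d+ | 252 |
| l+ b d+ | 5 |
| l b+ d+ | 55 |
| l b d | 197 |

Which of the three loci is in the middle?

b

The two most frequent reciprocal classes, l+ b+ d+ and l b d, are the parental types, so the F1 was l+ b+ d+ / l b d.
The two rarest classes, l+ b d+ and l b+ d, are the double crossovers. Comparing them with the parentals, only the b allele has switched, so b is the middle locus and the order is d – b – l.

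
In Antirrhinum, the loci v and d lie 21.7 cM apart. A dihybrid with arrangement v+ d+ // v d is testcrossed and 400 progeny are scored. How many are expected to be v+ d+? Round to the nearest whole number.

A map distance of 21.7 cM corresponds to a recombination frequency of 0.217.
The F1 is v+ d+ / v d, so v+ d+ is a parental gamete class with expected frequency (1 − r)/2 = 0.783/2 = 0.3915.
Expected number = 0.3915 × 400 = 156.60 ≈ 157.

157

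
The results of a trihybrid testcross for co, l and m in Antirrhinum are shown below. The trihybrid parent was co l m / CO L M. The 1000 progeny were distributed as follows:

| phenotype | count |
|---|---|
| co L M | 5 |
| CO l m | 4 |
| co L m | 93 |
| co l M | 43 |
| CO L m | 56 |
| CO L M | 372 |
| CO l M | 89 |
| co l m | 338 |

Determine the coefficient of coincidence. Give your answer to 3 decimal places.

The two rarest classes, CO l m and co L M, are the double crossovers. Comparing them with the parentals, only the co allele has switched, so co is the middle locus and the order is m – co – l.
m–co: (99 + 9)/1000 = 0.1080; co–l: (182 + 9)/1000 = 0.1910.
Expected DCO frequency = 0.1080 × 0.1910 ≈ 0.02063; observed = 9/1000 ≈ 0.00900.
Coefficient of coincidence = 0.00900/0.02063 ≈ 0.436.

0.436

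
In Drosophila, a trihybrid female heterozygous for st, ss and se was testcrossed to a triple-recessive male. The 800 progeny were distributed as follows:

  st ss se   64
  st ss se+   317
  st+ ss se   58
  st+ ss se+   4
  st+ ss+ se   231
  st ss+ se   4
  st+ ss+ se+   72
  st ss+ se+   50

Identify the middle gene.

The two most frequent reciprocal classes, st+ ss+ se and st ss se+, are the parental types, so the F1 was st+ ss+ se / st ss se+.
The two rarest classes, st ss+ se and st+ ss se+, are the double crossovers. Comparing them with the parentals, only the st allele has switched, so st is the middle locus and the order is se – st – ss.

st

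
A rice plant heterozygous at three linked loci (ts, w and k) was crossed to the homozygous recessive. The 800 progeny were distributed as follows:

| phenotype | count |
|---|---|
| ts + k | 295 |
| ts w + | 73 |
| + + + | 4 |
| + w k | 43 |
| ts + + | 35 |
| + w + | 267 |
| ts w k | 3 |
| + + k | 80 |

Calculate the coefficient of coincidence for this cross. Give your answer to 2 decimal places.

The two most frequent reciprocal classes, + w + and ts + k, are the parental types, so the F1 was + w + / ts + k.
The two rarest classes, + + + and ts w k, are the double crossovers. Comparing them with the parentals, only the w allele has switched, so w is the middle locus and the order is k – w – ts.
k–w: (78 + 7)/800 = 0.1062; w–ts: (153 + 7)/800 = 0.2000.
Expected DCO frequency = 0.1062 × 0.2000 ≈ 0.02124; observed = 7/800 ≈ 0.00875.
Coefficient of coincidence = 0.00875/0.02124 ≈ 0.41.

0.41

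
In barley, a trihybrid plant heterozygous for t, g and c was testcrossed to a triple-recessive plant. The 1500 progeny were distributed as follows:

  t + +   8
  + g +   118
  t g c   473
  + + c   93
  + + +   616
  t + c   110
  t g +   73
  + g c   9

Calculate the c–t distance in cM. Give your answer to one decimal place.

The two most frequent reciprocal classes, t g c and + + +, are the parental types, so the F1 was t g c / + + +.
The two rarest classes, + g c and t + +, are the double crossovers. Comparing them with the parentals, only the t allele has switched, so t is the middle locus and the order is c – t – g.
Crossovers in the c–t interval produce the single-crossover classes t g + and + + c (73 + 93 = 166) plus the double crossovers (17).
RF(c–t) = (166 + 17) / 1500 = 183/1500 = 0.1220 → 12.2 cM.

12.2 cM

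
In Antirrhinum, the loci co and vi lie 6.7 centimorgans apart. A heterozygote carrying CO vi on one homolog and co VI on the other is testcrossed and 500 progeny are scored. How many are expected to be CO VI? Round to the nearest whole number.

A map distance of 6.7 centimorgans corresponds to a recombination frequency of 0.067.
The F1 is CO vi / co VI, so CO VI is a recombinant gamete class with expected frequency r/2 = 0.067/2 = 0.0335.
Expected number = 0.0335 × 500 = 16.75 ≈ 17.

17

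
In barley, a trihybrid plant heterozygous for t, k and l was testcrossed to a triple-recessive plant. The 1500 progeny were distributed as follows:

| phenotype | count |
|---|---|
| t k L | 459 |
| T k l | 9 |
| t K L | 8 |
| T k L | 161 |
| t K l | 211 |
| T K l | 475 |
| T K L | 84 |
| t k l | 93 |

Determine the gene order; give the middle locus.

k

The two most frequent reciprocal classes, T K l and t k L, are the parental types, so the F1 was T K l / t k L.
The two rarest classes, T k l and t K L, are the double crossovers. Comparing them with the parentals, only the k allele has switched, so k is the middle locus and the order is t – k – l.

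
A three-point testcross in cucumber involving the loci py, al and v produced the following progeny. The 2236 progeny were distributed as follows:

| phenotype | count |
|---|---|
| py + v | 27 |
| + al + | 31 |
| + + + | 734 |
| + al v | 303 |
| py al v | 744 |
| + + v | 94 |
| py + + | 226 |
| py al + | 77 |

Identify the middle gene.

The two most frequent reciprocal classes, + + + and py al v, are the parental types, so the F1 was + + + / py al v.
The two rarest classes, + al + and py + v, are the double crossovers. Comparing them with the parentals, only the al allele has switched, so al is the middle locus and the order is py – al – v.

al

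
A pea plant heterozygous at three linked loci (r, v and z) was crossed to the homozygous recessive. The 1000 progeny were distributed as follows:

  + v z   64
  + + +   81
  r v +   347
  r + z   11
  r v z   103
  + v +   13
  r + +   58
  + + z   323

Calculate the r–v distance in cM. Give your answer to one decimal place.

The two most frequent reciprocal classes, r v + and + + z, are the parental types, so the F1 was r v + / + + z.
The two rarest classes, + v + and r + z, are the double crossovers. Comparing them with the parentals, only the r allele has switched, so r is the middle locus and the order is z – r – v.
Crossovers in the r–v interval produce the single-crossover classes r + + and + v z (58 + 64 = 122) plus the double crossovers (24).
RF(r–v) = (122 + 24) / 1000 = 146/1000 = 0.1460 → 14.6 cM.

14.6 cM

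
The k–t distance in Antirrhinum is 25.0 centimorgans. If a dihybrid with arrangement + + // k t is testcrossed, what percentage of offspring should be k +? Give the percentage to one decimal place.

A map distance of 25.0 centimorgans corresponds to a recombination frequency of 0.250.
The F1 is + + / k t, so k + is a recombinant gamete class with expected frequency r/2 = 0.250/2 = 0.1250.
That is 0.1250 = 12.5% of the progeny.

12.5%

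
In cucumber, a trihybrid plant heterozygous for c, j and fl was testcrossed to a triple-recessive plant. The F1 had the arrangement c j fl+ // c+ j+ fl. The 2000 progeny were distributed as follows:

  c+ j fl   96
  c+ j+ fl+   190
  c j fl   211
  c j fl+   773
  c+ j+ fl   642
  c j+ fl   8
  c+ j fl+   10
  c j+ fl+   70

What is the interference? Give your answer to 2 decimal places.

0.53

The two rarest classes, c+ j fl+ and c j+ fl, are the double crossovers. Comparing them with the parentals, only the c allele has switched, so c is the middle locus and the order is fl – c – j.
fl–c: (401 + 18)/2000 = 0.2095; c–j: (166 + 18)/2000 = 0.0920.
Expected DCO frequency = 0.2095 × 0.0920 ≈ 0.01927; observed = 18/2000 ≈ 0.00900.
Coefficient of coincidence = 0.00900/0.01927 ≈ 0.47; interference = 1 − 0.47 = 0.53.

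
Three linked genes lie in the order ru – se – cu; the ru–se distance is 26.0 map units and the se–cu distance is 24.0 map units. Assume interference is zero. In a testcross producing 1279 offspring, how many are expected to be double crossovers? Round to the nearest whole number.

80

Map distances give recombination frequencies of 0.260 and 0.240 for the two intervals.
With no interference, expected double-crossover frequency = 0.260 × 0.240 = 0.06240.
Expected number = 0.06240 × 1279 = 79.81 ≈ 80.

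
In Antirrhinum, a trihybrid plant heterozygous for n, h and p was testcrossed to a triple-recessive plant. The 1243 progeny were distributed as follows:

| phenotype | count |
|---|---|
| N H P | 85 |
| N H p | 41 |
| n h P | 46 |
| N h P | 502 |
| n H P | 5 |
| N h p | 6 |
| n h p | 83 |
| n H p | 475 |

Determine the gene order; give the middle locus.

The two most frequent reciprocal classes, N h P and n H p, are the parental types, so the F1 was N h P / n H p.
The two rarest classes, N h p and n H P, are the double crossovers. Comparing them with the parentals, only the p allele has switched, so p is the middle locus and the order is h – p – n.

p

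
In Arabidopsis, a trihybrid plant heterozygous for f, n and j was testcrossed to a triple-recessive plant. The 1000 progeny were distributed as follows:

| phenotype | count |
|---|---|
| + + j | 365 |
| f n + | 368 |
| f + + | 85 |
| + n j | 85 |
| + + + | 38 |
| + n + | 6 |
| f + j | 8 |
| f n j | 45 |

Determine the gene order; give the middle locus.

The two most frequent reciprocal classes, + + j and f n +, are the parental types, so the F1 was + + j / f n +.
The two rarest classes, f + j and + n +, are the double crossovers. Comparing them with the parentals, only the f allele has switched, so f is the middle locus and the order is n – f – j.

f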